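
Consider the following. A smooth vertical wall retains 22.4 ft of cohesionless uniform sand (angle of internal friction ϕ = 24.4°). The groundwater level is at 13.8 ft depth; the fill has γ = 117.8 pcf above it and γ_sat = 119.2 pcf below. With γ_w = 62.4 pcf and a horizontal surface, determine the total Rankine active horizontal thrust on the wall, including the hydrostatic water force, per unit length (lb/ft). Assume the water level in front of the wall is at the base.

K_a = tan²(45° − φ/2) = 0.4153.
γ' = 119.2 − 62.4 = 56.80 pcf. Depth below WT = 8.6 ft.
σ'_h at WT = K_a γ d_w = 675.2 psf; at base = 675.2 + K_a γ' × 8.6 = 878.0 psf.
P₁ (0–13.8 ft) = ½×675.2×13.8 = 4659. P₂ (13.8–22.4 ft) = ½(675.2+878.0)×8.6 = 6679.
P_w = ½ γ_w h₂² = 0.5×62.4×8.6² = 2308. Total = 4659+6679+2308 = 13650 lb/ft.

13600 lb/ft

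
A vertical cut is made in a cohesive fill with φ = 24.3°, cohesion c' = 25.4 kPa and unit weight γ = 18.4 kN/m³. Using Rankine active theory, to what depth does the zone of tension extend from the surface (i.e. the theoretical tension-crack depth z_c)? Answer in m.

K_a = tan²(45° − 24.3°/2) = 0.4169; √K_a = 0.6457.
The active pressure is zero where K_a γ z = 2c√K_a, so z_c = 2c/(γ√K_a) = 2×25.4/(18.4×0.6457) = 4.276 m.

4.28 m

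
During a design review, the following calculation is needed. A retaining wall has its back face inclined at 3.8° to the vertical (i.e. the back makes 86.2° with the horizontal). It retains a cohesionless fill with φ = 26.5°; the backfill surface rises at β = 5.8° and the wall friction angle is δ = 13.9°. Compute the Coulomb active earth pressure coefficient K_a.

0.404

K_a = sin²(α+φ) / [sin²α · sin(α−δ) · (1 + √{sin(φ+δ)sin(φ−β) / (sin(α−δ)sin(α+β))})²].
With α = 86.2°, φ = 26.5°, δ = 13.9°, β = 5.8°: K_a = 0.4039.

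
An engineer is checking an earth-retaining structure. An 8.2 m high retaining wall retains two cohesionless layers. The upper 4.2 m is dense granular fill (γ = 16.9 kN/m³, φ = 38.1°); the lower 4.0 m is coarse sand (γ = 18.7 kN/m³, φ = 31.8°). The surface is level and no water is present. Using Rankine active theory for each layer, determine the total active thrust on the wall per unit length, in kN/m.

170 kN/m

K_a1 = tan²(45°−38.1°/2) = 0.2368; K_a2 = tan²(45°−31.8°/2) = 0.3098.
Layer 1: σ at base = K_a1 γ₁ h₁ = 16.81 kPa; P₁ = ½×16.81×4.2 = 35.30.
Layer 2: σ_v at top = γ₁h₁ = 70.98; σ_h top = K_a2×70.98 = 21.99; σ_h base = K_a2×(70.98+18.7×4.0) = 45.16.
P₂ = ½(21.99+45.16)×4.0 = 134.3. Total P_a = 35.30+134.3 = 169.6 kN/m.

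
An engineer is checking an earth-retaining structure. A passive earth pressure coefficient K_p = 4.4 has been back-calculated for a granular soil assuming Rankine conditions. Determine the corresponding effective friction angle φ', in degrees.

K_p = (1+sin φ)/(1−sin φ) ⇒ sin φ = (K_p − 1)/(K_p + 1) = 0.6296.
φ = arcsin(0.6296) = 39.02°.

39.0°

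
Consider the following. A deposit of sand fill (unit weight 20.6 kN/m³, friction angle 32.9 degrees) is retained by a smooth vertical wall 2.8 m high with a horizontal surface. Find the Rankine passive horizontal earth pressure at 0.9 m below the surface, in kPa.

62.6 kPa

K_p = (1 + sin φ)/(1 − sin φ) = 3.378.
σ_h = K_p γ z = 3.378 × 20.6 × 0.9 = 62.63 kPa.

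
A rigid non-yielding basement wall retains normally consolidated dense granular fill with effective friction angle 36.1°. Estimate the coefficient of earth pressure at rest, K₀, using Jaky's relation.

0.411

K₀ = 1 − sin φ' = 1 − sin 36.1° = 0.4108.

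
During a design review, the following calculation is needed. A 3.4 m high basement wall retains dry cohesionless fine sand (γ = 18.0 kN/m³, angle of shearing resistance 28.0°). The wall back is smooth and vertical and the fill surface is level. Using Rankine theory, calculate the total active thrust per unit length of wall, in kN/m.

K_a = tan²(45° − φ/2) = 0.3610.
P_a = ½ K_a γ H² = 0.5 × 0.3610 × 18.0 × 3.4² = 37.56 kN/m.

37.6 kN/m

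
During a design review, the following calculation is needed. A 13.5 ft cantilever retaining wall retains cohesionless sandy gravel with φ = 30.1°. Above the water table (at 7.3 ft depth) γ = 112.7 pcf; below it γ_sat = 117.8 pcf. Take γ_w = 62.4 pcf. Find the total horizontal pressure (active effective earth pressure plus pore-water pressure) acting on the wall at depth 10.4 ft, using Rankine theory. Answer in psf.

524 psf

K_a = (1 − sin φ)/(1 + sin φ) = 0.3320.
γ' = 117.8 − 62.4 = 55.40 pcf.
Effective vertical stress at 10.4 ft: σ'_v = 112.7×7.3 + 55.40×3.10 = 994.5 psf.
σ'_h = K_a σ'_v = 0.3320 × 994.5 = 330.1 psf; u = γ_w × 3.10 = 193.4 psf.
Total σ_h = 330.1 + 193.4 = 523.6 psf.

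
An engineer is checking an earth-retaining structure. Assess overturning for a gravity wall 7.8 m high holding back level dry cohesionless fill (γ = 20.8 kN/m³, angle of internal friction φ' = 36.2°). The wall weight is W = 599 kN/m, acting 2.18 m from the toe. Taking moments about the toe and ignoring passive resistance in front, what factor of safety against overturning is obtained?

3.08

K_a = tan²(45° − 36.2°/2) = 0.2574.
P_a = ½K_aγH² = 0.5×0.2574×20.8×7.8² = 162.9 kN/m, acting at H/3 = 2.600 m above the base.
Overturning moment M_o = P_a × H/3 = 162.9 × 2.600 = 423.4.
Resisting moment M_r = W × 2.18 = 599 × 2.18 = 1306.
FS_overturning = M_r/M_o = 1306/423.4 = 3.084.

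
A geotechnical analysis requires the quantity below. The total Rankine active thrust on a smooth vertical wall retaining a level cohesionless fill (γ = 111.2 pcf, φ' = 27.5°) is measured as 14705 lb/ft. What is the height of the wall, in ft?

K_a = 0.3682. P_a = ½ K_a γ H² ⇒ H = √(2P_a/(K_a γ)).
H = √(2×14705/(0.3682×111.2)) = 26.80 ft.

26.8 ft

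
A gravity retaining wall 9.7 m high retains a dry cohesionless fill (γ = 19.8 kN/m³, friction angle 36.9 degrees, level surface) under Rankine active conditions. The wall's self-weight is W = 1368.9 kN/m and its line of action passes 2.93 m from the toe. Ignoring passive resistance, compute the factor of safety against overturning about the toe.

5.33

K_a = tan²(45° − 36.9°/2) = 0.2497.
P_a = ½K_aγH² = 0.5×0.2497×19.8×9.7² = 232.6 kN/m, acting at H/3 = 3.233 m above the base.
Overturning moment M_o = P_a × H/3 = 232.6 × 3.233 = 752.0.
Resisting moment M_r = W × 2.93 = 1368.9 × 2.93 = 4011.
FS_overturning = M_r/M_o = 4011/752.0 = 5.334.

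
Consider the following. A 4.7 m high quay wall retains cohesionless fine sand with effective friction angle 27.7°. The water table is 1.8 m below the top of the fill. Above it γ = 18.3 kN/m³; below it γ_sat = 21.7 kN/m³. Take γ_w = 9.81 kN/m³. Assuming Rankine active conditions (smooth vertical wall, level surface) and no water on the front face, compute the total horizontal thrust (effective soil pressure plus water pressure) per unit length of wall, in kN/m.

K_a = tan²(45° − φ/2) = 0.3653.
γ' = 21.7 − 9.81 = 11.89 kN/m³. Depth below WT = 2.9 m.
σ'_h at WT = K_a γ d_w = 12.03 kPa; at base = 12.03 + K_a γ' × 2.9 = 24.63 kPa.
P₁ (0–1.8 m) = ½×12.03×1.8 = 10.83. P₂ (1.8–4.7 m) = ½(12.03+24.63)×2.9 = 53.16.
P_w = ½ γ_w h₂² = 0.5×9.81×2.9² = 41.25. Total = 10.83+53.16+41.25 = 105.2 kN/m.

105 kN/m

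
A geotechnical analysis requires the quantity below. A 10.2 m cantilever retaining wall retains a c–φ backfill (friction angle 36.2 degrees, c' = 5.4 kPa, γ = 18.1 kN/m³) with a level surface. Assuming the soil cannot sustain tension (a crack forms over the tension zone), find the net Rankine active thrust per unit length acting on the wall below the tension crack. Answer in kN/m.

190 kN/m

K_a = 0.2574; √K_a = 0.5073.
Tension-crack depth z_c = 2c/(γ√K_a) = 2×5.4/(18.1×0.5073) = 1.176 m.
σ_a at base = K_a γ H − 2c√K_a = 0.2574×18.1×10.2 − 2×5.4×0.5073 = 42.04 kPa.
P_a = ½ × 42.04 × (H − z_c) = 0.5×42.04×9.024 = 189.7 kN/m.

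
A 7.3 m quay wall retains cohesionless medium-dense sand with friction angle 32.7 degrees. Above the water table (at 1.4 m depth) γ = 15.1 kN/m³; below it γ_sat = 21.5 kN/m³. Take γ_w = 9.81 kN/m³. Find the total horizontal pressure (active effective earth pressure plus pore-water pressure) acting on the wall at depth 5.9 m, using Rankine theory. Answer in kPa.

K_a = (1 − sin φ)/(1 + sin φ) = 0.2985.
γ' = 21.5 − 9.81 = 11.69 kN/m³.
Effective vertical stress at 5.9 m: σ'_v = 15.1×1.4 + 11.69×4.50 = 73.74 kPa.
σ'_h = K_a σ'_v = 0.2985 × 73.74 = 22.01 kPa; u = γ_w × 4.50 = 44.15 kPa.
Total σ_h = 22.01 + 44.15 = 66.16 kPa.

66.2 kPa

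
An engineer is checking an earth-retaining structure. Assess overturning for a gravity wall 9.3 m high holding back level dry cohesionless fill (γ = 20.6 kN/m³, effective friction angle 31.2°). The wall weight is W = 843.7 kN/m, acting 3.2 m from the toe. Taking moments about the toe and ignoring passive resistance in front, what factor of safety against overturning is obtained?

K_a = tan²(45° − 31.2°/2) = 0.3175.
P_a = ½K_aγH² = 0.5×0.3175×20.6×9.3² = 282.8 kN/m, acting at H/3 = 3.100 m above the base.
Overturning moment M_o = P_a × H/3 = 282.8 × 3.100 = 876.8.
Resisting moment M_r = W × 3.2 = 843.7 × 3.2 = 2700.
FS_overturning = M_r/M_o = 2700/876.8 = 3.079.

3.08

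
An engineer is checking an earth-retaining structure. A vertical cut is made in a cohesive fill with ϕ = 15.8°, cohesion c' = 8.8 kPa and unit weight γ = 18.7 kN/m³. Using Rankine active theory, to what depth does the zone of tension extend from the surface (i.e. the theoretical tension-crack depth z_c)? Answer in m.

1.24 m

K_a = tan²(45° − 15.8°/2) = 0.5720; √K_a = 0.7563.
The active pressure is zero where K_a γ z = 2c√K_a, so z_c = 2c/(γ√K_a) = 2×8.8/(18.7×0.7563) = 1.244 m.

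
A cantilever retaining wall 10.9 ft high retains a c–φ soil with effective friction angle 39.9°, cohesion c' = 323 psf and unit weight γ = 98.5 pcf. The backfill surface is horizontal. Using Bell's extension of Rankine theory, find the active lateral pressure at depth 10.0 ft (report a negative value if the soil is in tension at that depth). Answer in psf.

-86.8 psf

K_a = (1 − sin φ)/(1 + sin φ) = 0.2184.
σ_a = K_a γ z − 2c√K_a = 0.2184×98.5×10.0 − 2×323×0.4674 = -86.76 psf.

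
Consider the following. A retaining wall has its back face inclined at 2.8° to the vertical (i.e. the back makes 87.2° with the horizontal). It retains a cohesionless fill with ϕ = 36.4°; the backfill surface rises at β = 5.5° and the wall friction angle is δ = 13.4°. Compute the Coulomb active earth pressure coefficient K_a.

K_a = sin²(α+φ) / [sin²α · sin(α−δ) · (1 + √{sin(φ+δ)sin(φ−β) / (sin(α−δ)sin(α+β))})²].
With α = 87.2°, φ = 36.4°, δ = 13.4°, β = 5.5°: K_a = 0.2694.

0.269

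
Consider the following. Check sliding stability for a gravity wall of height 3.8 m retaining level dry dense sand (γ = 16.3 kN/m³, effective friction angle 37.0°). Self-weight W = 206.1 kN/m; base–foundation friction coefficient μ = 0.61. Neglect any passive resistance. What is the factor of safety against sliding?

K_a = tan²(45° − 37.0°/2) = 0.2486.
P_a = ½K_aγH² = 0.5×0.2486×16.3×3.8² = 29.25 kN/m, acting at H/3 = 1.267 m above the base.
FS_sliding = μW / P_a = 0.61×206.1 / 29.25 = 4.297.

4.30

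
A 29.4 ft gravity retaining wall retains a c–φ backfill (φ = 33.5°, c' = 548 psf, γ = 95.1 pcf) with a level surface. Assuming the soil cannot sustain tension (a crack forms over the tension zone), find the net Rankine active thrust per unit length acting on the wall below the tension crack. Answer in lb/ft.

K_a = 0.2887; √K_a = 0.5373.
Tension-crack depth z_c = 2c/(γ√K_a) = 2×548/(95.1×0.5373) = 21.45 ft.
σ_a at base = K_a γ H − 2c√K_a = 0.2887×95.1×29.4 − 2×548×0.5373 = 218.3 psf.
P_a = ½ × 218.3 × (H − z_c) = 0.5×218.3×7.951 = 868.0 lb/ft.

868 lb/ft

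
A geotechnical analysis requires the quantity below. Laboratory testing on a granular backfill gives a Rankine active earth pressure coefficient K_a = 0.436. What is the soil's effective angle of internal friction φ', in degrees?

23.1°

K_a = tan²(45° − φ/2) ⇒ 45° − φ/2 = arctan(√0.436) = 33.44°.
φ = 2(45° − 33.44°) = 23.13°.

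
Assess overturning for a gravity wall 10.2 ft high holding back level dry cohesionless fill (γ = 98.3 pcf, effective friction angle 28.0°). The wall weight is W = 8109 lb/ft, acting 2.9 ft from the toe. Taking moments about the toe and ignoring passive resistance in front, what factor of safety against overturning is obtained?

K_a = tan²(45° − 28.0°/2) = 0.3610.
P_a = ½K_aγH² = 0.5×0.3610×98.3×10.2² = 1846 lb/ft, acting at H/3 = 3.400 ft above the base.
Overturning moment M_o = P_a × H/3 = 1846 × 3.400 = 6277.
Resisting moment M_r = W × 2.9 = 8109 × 2.9 = 23520.
FS_overturning = M_r/M_o = 23520/6277 = 3.746.

3.75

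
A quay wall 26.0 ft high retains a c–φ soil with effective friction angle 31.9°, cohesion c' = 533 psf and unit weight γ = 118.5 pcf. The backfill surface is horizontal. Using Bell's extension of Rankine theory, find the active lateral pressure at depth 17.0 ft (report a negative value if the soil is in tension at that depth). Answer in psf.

29.4 psf

K_a = (1 − sin φ)/(1 + sin φ) = 0.3085.
σ_a = K_a γ z − 2c√K_a = 0.3085×118.5×17.0 − 2×533×0.5555 = 29.41 psf.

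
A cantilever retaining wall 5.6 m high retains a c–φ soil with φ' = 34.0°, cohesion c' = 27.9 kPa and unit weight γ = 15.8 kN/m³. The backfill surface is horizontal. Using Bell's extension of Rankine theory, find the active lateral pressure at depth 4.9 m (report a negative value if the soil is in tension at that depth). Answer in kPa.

-7.78 kPa

K_a = (1 − sin φ)/(1 + sin φ) = 0.2827.
σ_a = K_a γ z − 2c√K_a = 0.2827×15.8×4.9 − 2×27.9×0.5317 = -7.782 kPa.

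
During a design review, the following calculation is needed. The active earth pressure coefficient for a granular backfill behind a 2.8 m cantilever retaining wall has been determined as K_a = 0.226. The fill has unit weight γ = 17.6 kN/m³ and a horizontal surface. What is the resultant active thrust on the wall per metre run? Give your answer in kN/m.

15.6 kN/m

P = ½ K_a γ H² = 0.5 × 0.226 × 17.6 × 2.8² = 15.59 kN/m.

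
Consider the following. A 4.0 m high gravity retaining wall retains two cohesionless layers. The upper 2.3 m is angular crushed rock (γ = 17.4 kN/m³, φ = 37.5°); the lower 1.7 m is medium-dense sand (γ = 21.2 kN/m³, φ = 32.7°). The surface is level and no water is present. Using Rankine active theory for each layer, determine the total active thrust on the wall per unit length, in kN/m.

40.6 kN/m

K_a1 = tan²(45°−37.5°/2) = 0.2432; K_a2 = tan²(45°−32.7°/2) = 0.2985.
Layer 1: σ at base = K_a1 γ₁ h₁ = 9.733 kPa; P₁ = ½×9.733×2.3 = 11.19.
Layer 2: σ_v at top = γ₁h₁ = 40.02; σ_h top = K_a2×40.02 = 11.95; σ_h base = K_a2×(40.02+21.2×1.7) = 22.70.
P₂ = ½(11.95+22.70)×1.7 = 29.45. Total P_a = 11.19+29.45 = 40.64 kN/m.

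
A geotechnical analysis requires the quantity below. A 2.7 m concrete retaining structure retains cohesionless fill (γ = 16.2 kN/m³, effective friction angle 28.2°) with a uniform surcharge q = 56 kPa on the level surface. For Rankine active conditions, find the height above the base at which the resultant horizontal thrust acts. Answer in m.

K_a = 0.3582.
Triangular part P₁ = ½K_aγH² = 21.15 at H/3 = 0.9000 m; rectangular part P₂ = K_a q H = 54.16 at H/2 = 1.350 m.
ȳ = (P₁·0.9000 + P₂·1.350)/(P₁+P₂) = 1.224 m.

1.22 m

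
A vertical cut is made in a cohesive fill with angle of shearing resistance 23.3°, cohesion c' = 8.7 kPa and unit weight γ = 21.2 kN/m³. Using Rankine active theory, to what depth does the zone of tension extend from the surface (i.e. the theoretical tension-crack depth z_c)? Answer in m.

1.25 m

K_a = tan²(45° − 23.3°/2) = 0.4331; √K_a = 0.6581.
The active pressure is zero where K_a γ z = 2c√K_a, so z_c = 2c/(γ√K_a) = 2×8.7/(21.2×0.6581) = 1.247 m.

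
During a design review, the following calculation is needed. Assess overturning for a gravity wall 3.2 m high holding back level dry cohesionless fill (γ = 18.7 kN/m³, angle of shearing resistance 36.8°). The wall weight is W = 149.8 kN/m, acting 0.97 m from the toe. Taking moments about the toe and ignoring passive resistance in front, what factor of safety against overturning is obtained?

5.67

K_a = tan²(45° − 36.8°/2) = 0.2508.
P_a = ½K_aγH² = 0.5×0.2508×18.7×3.2² = 24.01 kN/m, acting at H/3 = 1.067 m above the base.
Overturning moment M_o = P_a × H/3 = 24.01 × 1.067 = 25.61.
Resisting moment M_r = W × 0.97 = 149.8 × 0.97 = 145.3.
FS_overturning = M_r/M_o = 145.3/25.61 = 5.674.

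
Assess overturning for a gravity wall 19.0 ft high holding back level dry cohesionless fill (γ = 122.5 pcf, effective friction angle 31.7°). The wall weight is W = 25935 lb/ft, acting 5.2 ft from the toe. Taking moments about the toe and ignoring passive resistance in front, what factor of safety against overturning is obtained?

K_a = tan²(45° − 31.7°/2) = 0.3111.
P_a = ½K_aγH² = 0.5×0.3111×122.5×19.0² = 6878 lb/ft, acting at H/3 = 6.333 ft above the base.
Overturning moment M_o = P_a × H/3 = 6878 × 6.333 = 43560.
Resisting moment M_r = W × 5.2 = 25935 × 5.2 = 134900.
FS_overturning = M_r/M_o = 134900/43560 = 3.096.

3.10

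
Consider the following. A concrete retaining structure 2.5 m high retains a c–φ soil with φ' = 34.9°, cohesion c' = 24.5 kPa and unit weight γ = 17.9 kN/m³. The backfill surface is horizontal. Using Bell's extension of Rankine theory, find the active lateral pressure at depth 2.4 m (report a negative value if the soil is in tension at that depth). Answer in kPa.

-13.9 kPa

K_a = (1 − sin φ)/(1 + sin φ) = 0.2721.
σ_a = K_a γ z − 2c√K_a = 0.2721×17.9×2.4 − 2×24.5×0.5217 = -13.87 kPa.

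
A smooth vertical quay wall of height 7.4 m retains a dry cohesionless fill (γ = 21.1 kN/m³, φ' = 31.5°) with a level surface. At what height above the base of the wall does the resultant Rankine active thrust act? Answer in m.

2.47 m

K_a = 0.3136.
The pressure distribution is triangular, so the resultant acts at H/3 above the base = 7.4/3 = 2.467 m.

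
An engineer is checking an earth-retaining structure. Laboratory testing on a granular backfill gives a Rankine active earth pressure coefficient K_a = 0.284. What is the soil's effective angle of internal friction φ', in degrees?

K_a = tan²(45° − φ/2) ⇒ 45° − φ/2 = arctan(√0.284) = 28.05°.
φ = 2(45° − 28.05°) = 33.89°.

33.9°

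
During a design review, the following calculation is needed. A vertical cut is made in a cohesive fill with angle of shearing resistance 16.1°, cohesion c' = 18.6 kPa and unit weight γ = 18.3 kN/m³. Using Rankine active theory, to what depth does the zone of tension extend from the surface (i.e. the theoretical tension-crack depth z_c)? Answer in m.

2.70 m

K_a = tan²(45° − 16.1°/2) = 0.5658; √K_a = 0.7522.
The active pressure is zero where K_a γ z = 2c√K_a, so z_c = 2c/(γ√K_a) = 2×18.6/(18.3×0.7522) = 2.703 m.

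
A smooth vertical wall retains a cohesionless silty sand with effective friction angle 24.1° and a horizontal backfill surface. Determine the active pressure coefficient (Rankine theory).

K_a = (1 − sin φ)/(1 + sin φ) = (1 − sin 24.1°)/(1 + sin 24.1°) = 0.4201.

0.420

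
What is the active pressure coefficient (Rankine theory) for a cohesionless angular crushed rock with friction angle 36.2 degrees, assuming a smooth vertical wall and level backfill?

K_a = tan²(45° − φ/2) = tan²(26.90°) = 0.2574.

0.257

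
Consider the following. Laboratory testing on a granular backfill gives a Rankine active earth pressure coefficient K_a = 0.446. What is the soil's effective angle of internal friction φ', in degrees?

22.5°

K_a = tan²(45° − φ/2) ⇒ 45° − φ/2 = arctan(√0.446) = 33.74°.
φ = 2(45° − 33.74°) = 22.53°.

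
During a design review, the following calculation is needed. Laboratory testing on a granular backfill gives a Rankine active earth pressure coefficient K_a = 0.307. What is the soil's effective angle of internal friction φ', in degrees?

32.0°

K_a = tan²(45° − φ/2) ⇒ 45° − φ/2 = arctan(√0.307) = 28.99°.
φ = 2(45° − 28.99°) = 32.02°.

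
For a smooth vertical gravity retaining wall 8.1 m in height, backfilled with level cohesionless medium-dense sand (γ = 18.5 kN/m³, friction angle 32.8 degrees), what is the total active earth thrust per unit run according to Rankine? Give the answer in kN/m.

K_a = tan²(45° − φ/2) = 0.2973.
P_a = ½ K_a γ H² = 0.5 × 0.2973 × 18.5 × 8.1² = 180.4 kN/m.

180 kN/m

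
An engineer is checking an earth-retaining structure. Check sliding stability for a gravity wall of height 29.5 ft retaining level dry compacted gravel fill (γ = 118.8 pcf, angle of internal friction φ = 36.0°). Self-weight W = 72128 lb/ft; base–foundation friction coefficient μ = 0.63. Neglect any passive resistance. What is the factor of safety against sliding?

3.39

K_a = tan²(45° − 36.0°/2) = 0.2596.
P_a = ½K_aγH² = 0.5×0.2596×118.8×29.5² = 13420 lb/ft, acting at H/3 = 9.833 ft above the base.
FS_sliding = μW / P_a = 0.63×72128 / 13420 = 3.386.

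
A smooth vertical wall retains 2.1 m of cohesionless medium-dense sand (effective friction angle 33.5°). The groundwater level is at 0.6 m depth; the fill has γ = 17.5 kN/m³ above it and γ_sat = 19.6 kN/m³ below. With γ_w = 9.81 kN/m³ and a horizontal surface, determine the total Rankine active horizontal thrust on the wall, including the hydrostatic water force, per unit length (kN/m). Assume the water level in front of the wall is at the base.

K_a = tan²(45° − φ/2) = 0.2887.
γ' = 19.6 − 9.81 = 9.790 kN/m³. Depth below WT = 1.5 m.
σ'_h at WT = K_a γ d_w = 3.031 kPa; at base = 3.031 + K_a γ' × 1.5 = 7.271 kPa.
P₁ (0–0.6 m) = ½×3.031×0.6 = 0.9094. P₂ (0.6–2.1 m) = ½(3.031+7.271)×1.5 = 7.727.
P_w = ½ γ_w h₂² = 0.5×9.81×1.5² = 11.04. Total = 0.9094+7.727+11.04 = 19.67 kN/m.

19.7 kN/m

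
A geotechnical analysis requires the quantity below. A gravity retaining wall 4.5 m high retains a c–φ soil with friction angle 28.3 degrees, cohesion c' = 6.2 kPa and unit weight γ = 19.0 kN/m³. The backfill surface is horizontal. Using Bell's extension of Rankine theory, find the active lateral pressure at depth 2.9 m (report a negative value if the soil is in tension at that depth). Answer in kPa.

K_a = (1 − sin φ)/(1 + sin φ) = 0.3568.
σ_a = K_a γ z − 2c√K_a = 0.3568×19.0×2.9 − 2×6.2×0.5973 = 12.25 kPa.

12.3 kPa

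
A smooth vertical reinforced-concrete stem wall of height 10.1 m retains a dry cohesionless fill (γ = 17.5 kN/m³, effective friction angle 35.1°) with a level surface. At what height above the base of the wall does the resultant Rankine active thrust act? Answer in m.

K_a = 0.2698.
The pressure distribution is triangular, so the resultant acts at H/3 above the base = 10.1/3 = 3.367 m.

3.37 m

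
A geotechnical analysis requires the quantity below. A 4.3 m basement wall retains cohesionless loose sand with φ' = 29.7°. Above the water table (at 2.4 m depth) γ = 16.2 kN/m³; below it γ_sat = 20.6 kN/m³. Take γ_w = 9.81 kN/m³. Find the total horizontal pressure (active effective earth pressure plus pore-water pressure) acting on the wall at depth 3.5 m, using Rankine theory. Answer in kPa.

K_a = (1 − sin φ)/(1 + sin φ) = 0.3374.
γ' = 20.6 − 9.81 = 10.79 kN/m³.
Effective vertical stress at 3.5 m: σ'_v = 16.2×2.4 + 10.79×1.10 = 50.75 kPa.
σ'_h = K_a σ'_v = 0.3374 × 50.75 = 17.12 kPa; u = γ_w × 1.10 = 10.79 kPa.
Total σ_h = 17.12 + 10.79 = 27.91 kPa.

27.9 kPa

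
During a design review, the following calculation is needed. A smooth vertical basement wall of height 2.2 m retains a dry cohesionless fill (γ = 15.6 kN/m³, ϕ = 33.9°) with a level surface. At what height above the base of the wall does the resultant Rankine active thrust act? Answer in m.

K_a = 0.2839.
The pressure distribution is triangular, so the resultant acts at H/3 above the base = 2.2/3 = 0.7333 m.

0.733 m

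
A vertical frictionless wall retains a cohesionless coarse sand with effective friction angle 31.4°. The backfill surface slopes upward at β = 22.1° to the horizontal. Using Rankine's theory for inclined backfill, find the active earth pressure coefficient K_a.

K_a = cos β · (cos β − √(cos²β − cos²φ)) / (cos β + √(cos²β − cos²φ)).
cos β = 0.9265, cos φ = 0.8536, √(cos²β − cos²φ) = 0.3604.
K_a = 0.9265 × (0.9265 − 0.3604)/(0.9265 + 0.3604) = 0.4076.

0.408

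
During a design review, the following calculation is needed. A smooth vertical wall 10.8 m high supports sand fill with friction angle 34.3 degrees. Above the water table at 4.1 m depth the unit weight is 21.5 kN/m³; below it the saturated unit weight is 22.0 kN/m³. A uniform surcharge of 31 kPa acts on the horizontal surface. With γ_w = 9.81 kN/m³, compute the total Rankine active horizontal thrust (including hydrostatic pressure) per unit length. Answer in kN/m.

605 kN/m

K_a = tan²(45° − φ/2) = 0.2792.
γ' = 22.0 − 9.81 = 12.19 kN/m³. h₂ = H − d_w = 6.7 m.
σ'_h: at surface K_a·q = 8.654; at WT K_a(q+γd_w) = 33.26; at base K_a(q+γd_w+γ'h₂) = 56.06 kPa.
P₁ = ½(8.654+33.26)×4.1 = 85.93; P₂ = ½(33.26+56.06)×6.7 = 299.2; P_w = ½γ_w h₂² = 220.2.
Total = 85.93+299.2+220.2 = 605.3 kN/m.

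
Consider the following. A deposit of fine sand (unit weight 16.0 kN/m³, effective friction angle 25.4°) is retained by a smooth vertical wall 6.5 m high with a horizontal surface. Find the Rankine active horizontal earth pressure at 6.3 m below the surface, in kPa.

40.3 kPa

K_a = (1 − sin φ)/(1 + sin φ) = 0.3996.
σ_h = K_a γ z = 0.3996 × 16.0 × 6.3 = 40.28 kPa.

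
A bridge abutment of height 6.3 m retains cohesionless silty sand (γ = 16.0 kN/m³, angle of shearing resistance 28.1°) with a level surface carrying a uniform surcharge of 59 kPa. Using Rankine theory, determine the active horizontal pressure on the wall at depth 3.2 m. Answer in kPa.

39.6 kPa

K_a = (1 − sin φ)/(1 + sin φ) = 0.3596.
σ_v = γz + q = 16.0 × 3.2 + 59 = 110.2 kPa.
σ_h = K_a σ_v = 0.3596 × 110.2 = 39.63 kPa.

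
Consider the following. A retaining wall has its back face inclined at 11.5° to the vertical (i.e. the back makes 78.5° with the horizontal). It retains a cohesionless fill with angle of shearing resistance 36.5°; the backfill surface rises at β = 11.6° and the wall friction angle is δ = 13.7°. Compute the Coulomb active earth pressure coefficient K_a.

0.370

K_a = sin²(α+φ) / [sin²α · sin(α−δ) · (1 + √{sin(φ+δ)sin(φ−β) / (sin(α−δ)sin(α+β))})²].
With α = 78.5°, φ = 36.5°, δ = 13.7°, β = 11.6°: K_a = 0.3702.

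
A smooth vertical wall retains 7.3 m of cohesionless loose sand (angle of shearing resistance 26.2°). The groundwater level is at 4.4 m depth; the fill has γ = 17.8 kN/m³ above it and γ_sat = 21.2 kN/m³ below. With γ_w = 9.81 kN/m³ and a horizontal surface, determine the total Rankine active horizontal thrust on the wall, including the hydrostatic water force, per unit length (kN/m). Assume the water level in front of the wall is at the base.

215 kN/m

K_a = tan²(45° − φ/2) = 0.3874.
γ' = 21.2 − 9.81 = 11.39 kN/m³. Depth below WT = 2.9 m.
σ'_h at WT = K_a γ d_w = 30.34 kPa; at base = 30.34 + K_a γ' × 2.9 = 43.14 kPa.
P₁ (0–4.4 m) = ½×30.34×4.4 = 66.76. P₂ (4.4–7.3 m) = ½(30.34+43.14)×2.9 = 106.6.
P_w = ½ γ_w h₂² = 0.5×9.81×2.9² = 41.25. Total = 66.76+106.6+41.25 = 214.6 kN/m.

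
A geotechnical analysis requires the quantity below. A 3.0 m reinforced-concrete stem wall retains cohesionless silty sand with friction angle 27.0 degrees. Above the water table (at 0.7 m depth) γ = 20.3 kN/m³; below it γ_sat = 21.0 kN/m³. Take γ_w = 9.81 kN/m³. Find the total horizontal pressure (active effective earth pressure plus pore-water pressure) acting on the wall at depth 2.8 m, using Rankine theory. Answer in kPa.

34.8 kPa

K_a = (1 − sin φ)/(1 + sin φ) = 0.3755.
γ' = 21.0 − 9.81 = 11.19 kN/m³.
Effective vertical stress at 2.8 m: σ'_v = 20.3×0.7 + 11.19×2.10 = 37.71 kPa.
σ'_h = K_a σ'_v = 0.3755 × 37.71 = 14.16 kPa; u = γ_w × 2.10 = 20.60 kPa.
Total σ_h = 14.16 + 20.60 = 34.76 kPa.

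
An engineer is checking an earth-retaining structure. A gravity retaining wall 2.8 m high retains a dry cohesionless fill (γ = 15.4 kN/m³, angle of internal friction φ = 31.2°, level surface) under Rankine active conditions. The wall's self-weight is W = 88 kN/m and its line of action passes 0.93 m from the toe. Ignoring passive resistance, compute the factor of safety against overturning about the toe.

K_a = tan²(45° − 31.2°/2) = 0.3175.
P_a = ½K_aγH² = 0.5×0.3175×15.4×2.8² = 19.17 kN/m, acting at H/3 = 0.9333 m above the base.
Overturning moment M_o = P_a × H/3 = 19.17 × 0.9333 = 17.89.
Resisting moment M_r = W × 0.93 = 88 × 0.93 = 81.84.
FS_overturning = M_r/M_o = 81.84/17.89 = 4.575.

4.57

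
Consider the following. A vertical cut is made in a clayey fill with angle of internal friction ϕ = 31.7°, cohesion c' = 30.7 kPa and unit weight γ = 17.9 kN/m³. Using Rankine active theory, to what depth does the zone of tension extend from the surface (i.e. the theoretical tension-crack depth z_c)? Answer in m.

K_a = tan²(45° − 31.7°/2) = 0.3111; √K_a = 0.5577.
The active pressure is zero where K_a γ z = 2c√K_a, so z_c = 2c/(γ√K_a) = 2×30.7/(17.9×0.5577) = 6.150 m.

6.15 m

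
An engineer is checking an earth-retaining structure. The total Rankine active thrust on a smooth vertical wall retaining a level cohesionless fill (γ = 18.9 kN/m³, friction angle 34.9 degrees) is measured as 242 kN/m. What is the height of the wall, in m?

9.70 m

K_a = 0.2721. P_a = ½ K_a γ H² ⇒ H = √(2P_a/(K_a γ)).
H = √(2×242/(0.2721×18.9)) = 9.700 m.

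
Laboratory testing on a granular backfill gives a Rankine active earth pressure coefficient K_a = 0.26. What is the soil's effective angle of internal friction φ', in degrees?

K_a = tan²(45° − φ/2) ⇒ 45° − φ/2 = arctan(√0.26) = 27.02°.
φ = 2(45° − 27.02°) = 35.97°.

36.0°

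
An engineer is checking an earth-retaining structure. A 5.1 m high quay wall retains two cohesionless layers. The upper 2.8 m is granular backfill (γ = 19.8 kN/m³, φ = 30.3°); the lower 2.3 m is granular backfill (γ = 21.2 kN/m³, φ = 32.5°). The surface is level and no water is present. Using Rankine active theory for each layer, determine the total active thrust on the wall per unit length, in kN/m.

80.8 kN/m

K_a1 = tan²(45°−30.3°/2) = 0.3293; K_a2 = tan²(45°−32.5°/2) = 0.3010.
Layer 1: σ at base = K_a1 γ₁ h₁ = 18.26 kPa; P₁ = ½×18.26×2.8 = 25.56.
Layer 2: σ_v at top = γ₁h₁ = 55.44; σ_h top = K_a2×55.44 = 16.69; σ_h base = K_a2×(55.44+21.2×2.3) = 31.36.
P₂ = ½(16.69+31.36)×2.3 = 55.26. Total P_a = 25.56+55.26 = 80.82 kN/m.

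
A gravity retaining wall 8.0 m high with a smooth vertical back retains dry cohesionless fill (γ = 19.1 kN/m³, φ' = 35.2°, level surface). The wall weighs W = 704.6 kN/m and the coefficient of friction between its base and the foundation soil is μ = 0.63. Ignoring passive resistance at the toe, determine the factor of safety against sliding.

2.70

K_a = tan²(45° − 35.2°/2) = 0.2687.
P_a = ½K_aγH² = 0.5×0.2687×19.1×8.0² = 164.2 kN/m, acting at H/3 = 2.667 m above the base.
FS_sliding = μW / P_a = 0.63×704.6 / 164.2 = 2.703.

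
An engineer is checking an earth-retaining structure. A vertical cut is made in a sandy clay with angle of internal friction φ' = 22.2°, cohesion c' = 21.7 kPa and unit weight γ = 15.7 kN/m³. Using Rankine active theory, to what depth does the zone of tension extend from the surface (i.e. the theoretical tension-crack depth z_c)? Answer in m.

4.11 m

K_a = tan²(45° − 22.2°/2) = 0.4515; √K_a = 0.6720.
The active pressure is zero where K_a γ z = 2c√K_a, so z_c = 2c/(γ√K_a) = 2×21.7/(15.7×0.6720) = 4.114 m.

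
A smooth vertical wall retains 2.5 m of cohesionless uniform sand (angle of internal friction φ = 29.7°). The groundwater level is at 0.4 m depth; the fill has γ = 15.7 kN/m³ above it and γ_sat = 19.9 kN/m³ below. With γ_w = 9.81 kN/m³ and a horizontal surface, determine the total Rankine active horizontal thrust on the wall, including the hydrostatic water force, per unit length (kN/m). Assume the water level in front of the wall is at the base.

K_a = tan²(45° − φ/2) = 0.3374.
γ' = 19.9 − 9.81 = 10.09 kN/m³. Depth below WT = 2.1 m.
σ'_h at WT = K_a γ d_w = 2.119 kPa; at base = 2.119 + K_a γ' × 2.1 = 9.268 kPa.
P₁ (0–0.4 m) = ½×2.119×0.4 = 0.4238. P₂ (0.4–2.5 m) = ½(2.119+9.268)×2.1 = 11.96.
P_w = ½ γ_w h₂² = 0.5×9.81×2.1² = 21.63. Total = 0.4238+11.96+21.63 = 34.01 kN/m.

34.0 kN/m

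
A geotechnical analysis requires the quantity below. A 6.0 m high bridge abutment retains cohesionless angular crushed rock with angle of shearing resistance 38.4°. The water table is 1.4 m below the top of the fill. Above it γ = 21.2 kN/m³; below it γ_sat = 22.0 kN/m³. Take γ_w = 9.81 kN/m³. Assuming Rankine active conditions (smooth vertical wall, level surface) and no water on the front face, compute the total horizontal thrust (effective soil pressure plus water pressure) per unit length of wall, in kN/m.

K_a = tan²(45° − φ/2) = 0.2337.
γ' = 22.0 − 9.81 = 12.19 kN/m³. Depth below WT = 4.6 m.
σ'_h at WT = K_a γ d_w = 6.936 kPa; at base = 6.936 + K_a γ' × 4.6 = 20.04 kPa.
P₁ (0–1.4 m) = ½×6.936×1.4 = 4.855. P₂ (1.4–6.0 m) = ½(6.936+20.04)×4.6 = 62.05.
P_w = ½ γ_w h₂² = 0.5×9.81×4.6² = 103.8. Total = 4.855+62.05+103.8 = 170.7 kN/m.

171 kN/m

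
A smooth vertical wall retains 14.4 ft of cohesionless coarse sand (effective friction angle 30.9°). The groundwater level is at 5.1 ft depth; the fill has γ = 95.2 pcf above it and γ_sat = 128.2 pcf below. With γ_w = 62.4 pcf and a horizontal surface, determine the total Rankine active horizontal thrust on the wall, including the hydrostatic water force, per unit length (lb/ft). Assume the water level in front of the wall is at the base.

5460 lb/ft

K_a = tan²(45° − φ/2) = 0.3214.
γ' = 128.2 − 62.4 = 65.80 pcf. Depth below WT = 9.3 ft.
σ'_h at WT = K_a γ d_w = 156.0 psf; at base = 156.0 + K_a γ' × 9.3 = 352.7 psf.
P₁ (0–5.1 ft) = ½×156.0×5.1 = 397.9. P₂ (5.1–14.4 ft) = ½(156.0+352.7)×9.3 = 2366.
P_w = ½ γ_w h₂² = 0.5×62.4×9.3² = 2698. Total = 397.9+2366+2698 = 5462 lb/ft.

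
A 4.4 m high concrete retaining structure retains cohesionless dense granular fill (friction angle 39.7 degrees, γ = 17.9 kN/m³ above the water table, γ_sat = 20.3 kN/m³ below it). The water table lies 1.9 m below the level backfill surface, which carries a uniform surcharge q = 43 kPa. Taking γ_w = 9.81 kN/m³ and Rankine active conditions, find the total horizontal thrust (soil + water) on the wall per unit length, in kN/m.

K_a = tan²(45° − φ/2) = 0.2204.
γ' = 20.3 − 9.81 = 10.49 kN/m³. h₂ = H − d_w = 2.5 m.
σ'_h: at surface K_a·q = 9.478; at WT K_a(q+γd_w) = 16.98; at base K_a(q+γd_w+γ'h₂) = 22.76 kPa.
P₁ = ½(9.478+16.98)×1.9 = 25.13; P₂ = ½(16.98+22.76)×2.5 = 49.66; P_w = ½γ_w h₂² = 30.66.
Total = 25.13+49.66+30.66 = 105.5 kN/m.

105 kN/m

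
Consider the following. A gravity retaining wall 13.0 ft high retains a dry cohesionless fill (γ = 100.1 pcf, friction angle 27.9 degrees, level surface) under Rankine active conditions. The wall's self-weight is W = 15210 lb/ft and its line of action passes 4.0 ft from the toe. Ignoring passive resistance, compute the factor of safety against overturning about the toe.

K_a = tan²(45° − 27.9°/2) = 0.3625.
P_a = ½K_aγH² = 0.5×0.3625×100.1×13.0² = 3066 lb/ft, acting at H/3 = 4.333 ft above the base.
Overturning moment M_o = P_a × H/3 = 3066 × 4.333 = 13290.
Resisting moment M_r = W × 4.0 = 15210 × 4.0 = 60840.
FS_overturning = M_r/M_o = 60840/13290 = 4.579.

4.58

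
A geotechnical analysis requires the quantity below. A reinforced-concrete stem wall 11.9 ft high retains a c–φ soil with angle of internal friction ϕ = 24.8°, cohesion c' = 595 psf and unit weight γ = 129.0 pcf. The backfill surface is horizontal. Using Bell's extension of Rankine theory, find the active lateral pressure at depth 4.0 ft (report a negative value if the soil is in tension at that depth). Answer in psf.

K_a = (1 − sin φ)/(1 + sin φ) = 0.4090.
σ_a = K_a γ z − 2c√K_a = 0.4090×129.0×4.0 − 2×595×0.6395 = -550.0 psf.

-550 psf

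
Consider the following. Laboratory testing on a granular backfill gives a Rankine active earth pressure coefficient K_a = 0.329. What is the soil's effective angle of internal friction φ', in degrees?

30.3°

K_a = tan²(45° − φ/2) ⇒ 45° − φ/2 = arctan(√0.329) = 29.84°.
φ = 2(45° − 29.84°) = 30.32°.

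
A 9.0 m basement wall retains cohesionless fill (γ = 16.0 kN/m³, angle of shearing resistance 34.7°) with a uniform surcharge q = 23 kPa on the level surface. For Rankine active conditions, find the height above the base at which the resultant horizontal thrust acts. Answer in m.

3.36 m

K_a = 0.2745.
Triangular part P₁ = ½K_aγH² = 177.9 at H/3 = 3.000 m; rectangular part P₂ = K_a q H = 56.82 at H/2 = 4.500 m.
ȳ = (P₁·3.000 + P₂·4.500)/(P₁+P₂) = 3.363 m.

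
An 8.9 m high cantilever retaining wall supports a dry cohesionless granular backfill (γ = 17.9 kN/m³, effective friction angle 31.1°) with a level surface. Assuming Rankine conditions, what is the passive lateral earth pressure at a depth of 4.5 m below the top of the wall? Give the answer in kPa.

K_p = (1 + sin φ)/(1 − sin φ) = 3.137.
σ_h = K_p γ z = 3.137 × 17.9 × 4.5 = 252.7 kPa.

253 kPa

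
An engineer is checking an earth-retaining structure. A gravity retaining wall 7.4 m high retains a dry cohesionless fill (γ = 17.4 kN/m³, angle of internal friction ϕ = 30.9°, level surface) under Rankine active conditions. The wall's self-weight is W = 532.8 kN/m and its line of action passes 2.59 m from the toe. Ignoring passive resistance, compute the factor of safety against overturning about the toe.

K_a = tan²(45° − 30.9°/2) = 0.3214.
P_a = ½K_aγH² = 0.5×0.3214×17.4×7.4² = 153.1 kN/m, acting at H/3 = 2.467 m above the base.
Overturning moment M_o = P_a × H/3 = 153.1 × 2.467 = 377.7.
Resisting moment M_r = W × 2.59 = 532.8 × 2.59 = 1380.
FS_overturning = M_r/M_o = 1380/377.7 = 3.654.

3.65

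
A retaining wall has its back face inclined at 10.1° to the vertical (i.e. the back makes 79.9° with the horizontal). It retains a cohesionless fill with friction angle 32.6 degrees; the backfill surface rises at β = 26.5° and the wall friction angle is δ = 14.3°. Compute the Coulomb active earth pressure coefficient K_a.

K_a = sin²(α+φ) / [sin²α · sin(α−δ) · (1 + √{sin(φ+δ)sin(φ−β) / (sin(α−δ)sin(α+β))})²].
With α = 79.9°, φ = 32.6°, δ = 14.3°, β = 26.5°: K_a = 0.5739.

0.574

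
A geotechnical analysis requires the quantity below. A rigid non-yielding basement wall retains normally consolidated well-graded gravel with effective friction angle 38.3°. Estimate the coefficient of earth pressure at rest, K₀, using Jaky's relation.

0.380

K₀ = 1 − sin φ' = 1 − sin 38.3° = 0.3802.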